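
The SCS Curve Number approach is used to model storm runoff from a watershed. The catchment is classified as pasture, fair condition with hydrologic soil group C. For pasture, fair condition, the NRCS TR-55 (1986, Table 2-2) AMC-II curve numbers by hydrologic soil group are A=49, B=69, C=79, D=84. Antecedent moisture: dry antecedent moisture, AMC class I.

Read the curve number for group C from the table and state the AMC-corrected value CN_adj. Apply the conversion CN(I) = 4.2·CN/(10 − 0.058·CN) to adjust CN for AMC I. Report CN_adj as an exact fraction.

NRCS table: pasture, fair condition, soil group C → CN(II) = 79
Dry (AMC I): CN(I) = 4.2·79/(10 − 0.058·79) = (1659/5)/(2709/500) = 7900/129 ≈ 61.240

CN_adj = 7900/129 ≈ 61.240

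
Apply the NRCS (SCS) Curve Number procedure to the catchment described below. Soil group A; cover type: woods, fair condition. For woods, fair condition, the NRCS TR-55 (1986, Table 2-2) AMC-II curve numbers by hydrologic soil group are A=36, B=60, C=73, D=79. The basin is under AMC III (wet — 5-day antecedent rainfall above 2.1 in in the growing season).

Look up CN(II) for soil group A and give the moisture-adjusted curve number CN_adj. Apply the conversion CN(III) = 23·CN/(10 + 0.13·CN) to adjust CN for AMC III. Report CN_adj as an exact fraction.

NRCS table: woods, fair condition, soil group A → CN(II) = 36
Adjust CN=36 to AMC III: 23·36/(10 + 0.13·36) → 828 ÷ (367/25) = 20700/367 ≈ 56.403

CN_adj = 20700/367 ≈ 56.403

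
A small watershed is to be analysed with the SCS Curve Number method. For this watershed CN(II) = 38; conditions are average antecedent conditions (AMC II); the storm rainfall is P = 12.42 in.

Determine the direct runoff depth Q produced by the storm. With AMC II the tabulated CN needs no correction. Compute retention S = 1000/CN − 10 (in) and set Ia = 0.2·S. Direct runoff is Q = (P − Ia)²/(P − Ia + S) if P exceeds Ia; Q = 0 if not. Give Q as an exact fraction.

Average conditions: CN = 38 (no AMC adjustment).
Retention S: 1000/CN − 10 with CN=38.000 → S = 310/19 ≈ 16.316 in
Ia = 0.2S: 0.2·16.316 = 3.263 in (exactly 62/19)
Excess rainfall: 12.420 − 3.263 = 9.157 in; P > Ia so Q > 0
Q: (8699/950)² ÷ (24199/950) = 75672601/22989050 in (≈ 3.292 in)

Q = 75672601/22989050 in ≈ 3.292 in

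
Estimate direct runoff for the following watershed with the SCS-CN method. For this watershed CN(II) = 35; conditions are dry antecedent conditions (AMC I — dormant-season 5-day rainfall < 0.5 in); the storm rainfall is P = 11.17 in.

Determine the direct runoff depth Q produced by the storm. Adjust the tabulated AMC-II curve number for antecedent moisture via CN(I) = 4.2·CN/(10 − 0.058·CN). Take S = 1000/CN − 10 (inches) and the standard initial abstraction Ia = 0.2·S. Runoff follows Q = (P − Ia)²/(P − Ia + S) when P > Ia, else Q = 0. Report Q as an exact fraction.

Q = 1169571601/10057725300 in ≈ 0.116 in

CN(I) from CN(II)=35: (4.2·35)/(10 − 0.058·35) = 14700/797 ≈ 18.444
Max retention: S = 1000/(14700/797) − 10 = 6500/147 in (≈ 44.218 in)
Ia = 0.2S: 0.2·44.218 = 8.844 in (exactly 1300/147)
P − Ia = 11.170 − 8.844 = 34199/14700 ≈ 2.326 in (> 0, runoff occurs)
Q: (34199/14700)² ÷ (684199/14700) = 1169571601/10057725300 in (≈ 0.116 in)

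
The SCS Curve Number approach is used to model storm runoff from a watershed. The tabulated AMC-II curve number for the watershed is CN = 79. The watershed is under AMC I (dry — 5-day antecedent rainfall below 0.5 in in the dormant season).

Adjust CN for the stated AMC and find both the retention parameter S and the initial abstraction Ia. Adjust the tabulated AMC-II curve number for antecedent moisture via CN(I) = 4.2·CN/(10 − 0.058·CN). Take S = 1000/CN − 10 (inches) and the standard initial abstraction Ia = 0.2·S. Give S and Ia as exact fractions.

Adjust CN=79 to AMC I: 4.2·79/(10 − 0.058·79) → (1659/5) ÷ (2709/500) = 7900/129 ≈ 61.240
Retention S: 1000/CN − 10 with CN=61.240 → S = 500/79 ≈ 6.329 in
Ia = 0.2S: 0.2·6.329 = 1.266 in (exactly 100/79)

S = 500/79 in ≈ 6.329 in; Ia = 100/79 in ≈ 1.266 in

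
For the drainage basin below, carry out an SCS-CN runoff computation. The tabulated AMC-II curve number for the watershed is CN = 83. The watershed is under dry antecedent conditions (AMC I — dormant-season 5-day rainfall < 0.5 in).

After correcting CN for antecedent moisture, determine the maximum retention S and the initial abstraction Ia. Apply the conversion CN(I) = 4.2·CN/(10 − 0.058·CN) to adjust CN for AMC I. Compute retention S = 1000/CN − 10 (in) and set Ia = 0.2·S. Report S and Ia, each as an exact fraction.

Adjust CN=83 to AMC I: 4.2·83/(10 − 0.058·83) → (1743/5) ÷ (2593/500) = 174300/2593 ≈ 67.219
S = 1000/(174300/2593) − 10 = 8500/1743 in ≈ 4.877 in
Ia = 0.2·(8500/1743) = 1700/1743 in ≈ 0.975 in

S = 8500/1743 in ≈ 4.877 in; Ia = 1700/1743 in ≈ 0.975 in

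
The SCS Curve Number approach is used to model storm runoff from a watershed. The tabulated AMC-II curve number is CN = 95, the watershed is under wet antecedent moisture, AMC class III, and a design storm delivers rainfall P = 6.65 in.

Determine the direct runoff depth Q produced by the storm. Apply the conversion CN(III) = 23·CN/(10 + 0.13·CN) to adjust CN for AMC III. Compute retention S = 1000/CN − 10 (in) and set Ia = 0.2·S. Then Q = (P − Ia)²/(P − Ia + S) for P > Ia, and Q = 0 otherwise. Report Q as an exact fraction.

Wet (AMC III): CN(III) = 23·95/(10 + 0.13·95) = 2185/(447/20) = 43700/447 ≈ 97.763
S = 1000/(43700/447) − 10 = 100/437 in ≈ 0.229 in
Ia = 0.2S: 0.2·0.229 = 0.046 in (exactly 20/437)
Excess rainfall: 6.650 − 0.046 = 6.604 in; P > Ia so Q > 0
Runoff Q = (P−Ia)²/(P−Ia+S) = (6.604)²/(6.604+0.229) = 3331713841/521961540 ≈ 6.383 in

Q = 3331713841/521961540 in ≈ 6.383 in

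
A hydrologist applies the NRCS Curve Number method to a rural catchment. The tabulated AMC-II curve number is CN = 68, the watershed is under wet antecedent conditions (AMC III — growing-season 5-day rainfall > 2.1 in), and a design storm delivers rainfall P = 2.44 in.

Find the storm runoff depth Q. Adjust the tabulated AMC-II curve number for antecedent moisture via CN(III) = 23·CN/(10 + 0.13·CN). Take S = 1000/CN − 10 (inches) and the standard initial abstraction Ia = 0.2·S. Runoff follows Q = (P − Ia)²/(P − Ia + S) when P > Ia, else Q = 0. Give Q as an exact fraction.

Wet (AMC III): CN(III) = 23·68/(10 + 0.13·68) = 1564/(471/25) = 39100/471 ≈ 83.015
Retention S: 1000/CN − 10 with CN=83.015 → S = 800/391 ≈ 2.046 in
Ia = 0.2S: 0.2·2.046 = 0.409 in (exactly 160/391)
Since P=2.440 > Ia=0.409: effective rainfall P−Ia = 19851/9775 in
Q = (19851/9775)²/((19851/9775) + 800/391) = (394062201/95550625)/(39851/9775) = 394062201/389543525 in ≈ 1.012 in

Q = 394062201/389543525 in ≈ 1.012 in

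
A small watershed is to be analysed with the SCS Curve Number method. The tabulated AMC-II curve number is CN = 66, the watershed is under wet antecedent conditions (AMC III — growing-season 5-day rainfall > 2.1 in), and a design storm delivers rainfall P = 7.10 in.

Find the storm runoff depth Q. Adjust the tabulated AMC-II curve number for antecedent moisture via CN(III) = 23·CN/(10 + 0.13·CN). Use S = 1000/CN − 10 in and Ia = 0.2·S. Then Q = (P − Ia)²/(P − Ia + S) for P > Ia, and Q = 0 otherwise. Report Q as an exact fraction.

Q = 2549139121/512241510 in ≈ 4.976 in

CN(III) from CN(II)=66: (23·66)/(10 + 0.13·66) = 75900/929 ≈ 81.701
Retention S: 1000/CN − 10 with CN=81.701 → S = 1700/759 ≈ 2.240 in
Ia = 0.2S: 0.2·2.240 = 0.448 in (exactly 340/759)
Since P=7.100 > Ia=0.448: effective rainfall P−Ia = 50489/7590 in
Q = (50489/7590)²/((50489/7590) + 1700/759) = (2549139121/57608100)/(67489/7590) = 2549139121/512241510 in ≈ 4.976 in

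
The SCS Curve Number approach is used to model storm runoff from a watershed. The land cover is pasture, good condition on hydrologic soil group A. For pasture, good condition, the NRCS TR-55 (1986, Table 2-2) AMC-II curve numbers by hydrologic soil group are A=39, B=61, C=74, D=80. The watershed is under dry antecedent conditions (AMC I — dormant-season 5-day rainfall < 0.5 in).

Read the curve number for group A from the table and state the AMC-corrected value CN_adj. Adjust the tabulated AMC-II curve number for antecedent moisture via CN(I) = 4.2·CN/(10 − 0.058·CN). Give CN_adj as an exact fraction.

CN_adj = 81900/3869 ≈ 21.168

NRCS table: pasture, good condition, soil group A → CN(II) = 39
CN(I) from CN(II)=39: (4.2·39)/(10 − 0.058·39) = 81900/3869 ≈ 21.168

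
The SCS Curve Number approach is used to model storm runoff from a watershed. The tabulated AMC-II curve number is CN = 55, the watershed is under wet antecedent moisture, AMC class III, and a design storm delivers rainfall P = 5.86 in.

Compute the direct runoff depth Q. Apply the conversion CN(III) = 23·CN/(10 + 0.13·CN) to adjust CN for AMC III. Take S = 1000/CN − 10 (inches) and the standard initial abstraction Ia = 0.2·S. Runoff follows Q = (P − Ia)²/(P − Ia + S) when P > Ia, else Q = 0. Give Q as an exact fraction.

Q = 4241786641/1393131850 in ≈ 3.045 in

Wet (AMC III): CN(III) = 23·55/(10 + 0.13·55) = 1265/(343/20) = 25300/343 ≈ 73.761
Max retention: S = 1000/(25300/343) − 10 = 900/253 in (≈ 3.557 in)
Initial abstraction Ia = S/5 = (900/253)/5 = 180/253 ≈ 0.711 in
P − Ia = 5.860 − 0.711 = 65129/12650 ≈ 5.149 in (> 0, runoff occurs)
Q: (65129/12650)² ÷ (110129/12650) = 4241786641/1393131850 in (≈ 3.045 in)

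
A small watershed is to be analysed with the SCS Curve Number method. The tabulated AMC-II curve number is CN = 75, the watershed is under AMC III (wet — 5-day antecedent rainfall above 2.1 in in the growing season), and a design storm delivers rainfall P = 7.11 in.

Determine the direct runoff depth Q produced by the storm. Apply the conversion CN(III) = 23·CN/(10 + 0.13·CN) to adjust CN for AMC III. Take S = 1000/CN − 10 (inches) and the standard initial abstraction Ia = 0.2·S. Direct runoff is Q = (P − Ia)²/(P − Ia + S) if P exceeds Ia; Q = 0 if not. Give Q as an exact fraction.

Adjust CN=75 to AMC III: 23·75/(10 + 0.13·75) → 1725 ÷ (79/4) = 6900/79 ≈ 87.342
Max retention: S = 1000/(6900/79) − 10 = 100/69 in (≈ 1.449 in)
Ia = 0.2·(100/69) = 20/69 in ≈ 0.290 in
Excess rainfall: 7.110 − 0.290 = 6.820 in; P > Ia so Q > 0
Runoff Q = (P−Ia)²/(P−Ia+S) = (6.820)²/(6.820+1.449) = 2214549481/393707100 ≈ 5.625 in

Q = 2214549481/393707100 in ≈ 5.625 in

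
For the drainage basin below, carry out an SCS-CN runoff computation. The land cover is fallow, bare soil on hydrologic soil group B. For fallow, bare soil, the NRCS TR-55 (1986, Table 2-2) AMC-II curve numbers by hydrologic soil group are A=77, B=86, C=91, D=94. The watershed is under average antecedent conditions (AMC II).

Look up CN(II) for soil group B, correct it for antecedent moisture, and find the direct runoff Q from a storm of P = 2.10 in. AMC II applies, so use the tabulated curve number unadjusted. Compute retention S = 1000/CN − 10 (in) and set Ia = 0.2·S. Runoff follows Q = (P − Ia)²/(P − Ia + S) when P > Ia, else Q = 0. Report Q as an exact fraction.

Q = 83167/89870 in ≈ 0.925 in

NRCS table: fallow, bare soil, soil group B → CN(II) = 86
AMC II — tabulated CN = 86 applies directly.
Max retention: S = 1000/86 − 10 = 70/43 in (≈ 1.628 in)
Initial abstraction Ia = S/5 = (70/43)/5 = 14/43 ≈ 0.326 in
P − Ia = 2.100 − 0.326 = 763/430 ≈ 1.774 in (> 0, runoff occurs)
Q: (763/430)² ÷ (1463/430) = 83167/89870 in (≈ 0.925 in)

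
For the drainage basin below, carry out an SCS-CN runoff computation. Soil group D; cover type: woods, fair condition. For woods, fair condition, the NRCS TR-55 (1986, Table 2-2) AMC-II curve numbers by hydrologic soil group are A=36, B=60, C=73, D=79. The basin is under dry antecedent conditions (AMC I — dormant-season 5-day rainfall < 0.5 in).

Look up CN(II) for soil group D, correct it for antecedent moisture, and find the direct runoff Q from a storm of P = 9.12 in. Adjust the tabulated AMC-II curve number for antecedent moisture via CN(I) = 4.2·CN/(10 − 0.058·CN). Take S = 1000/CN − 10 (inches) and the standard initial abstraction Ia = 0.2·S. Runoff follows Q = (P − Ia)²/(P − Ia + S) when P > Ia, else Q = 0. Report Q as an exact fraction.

NRCS table: woods, fair condition, soil group D → CN(II) = 79
CN(I) from CN(II)=79: (4.2·79)/(10 − 0.058·79) = 7900/129 ≈ 61.240
Max retention: S = 1000/(7900/129) − 10 = 500/79 in (≈ 6.329 in)
Ia = 0.2S: 0.2·6.329 = 1.266 in (exactly 100/79)
P − Ia = 9.120 − 1.266 = 15512/1975 ≈ 7.854 in (> 0, runoff occurs)
Q = (15512/1975)²/((15512/1975) + 500/79) = (240622144/3900625)/(28012/1975) = 60155536/13830925 in ≈ 4.349 in

Q = 60155536/13830925 in ≈ 4.349 in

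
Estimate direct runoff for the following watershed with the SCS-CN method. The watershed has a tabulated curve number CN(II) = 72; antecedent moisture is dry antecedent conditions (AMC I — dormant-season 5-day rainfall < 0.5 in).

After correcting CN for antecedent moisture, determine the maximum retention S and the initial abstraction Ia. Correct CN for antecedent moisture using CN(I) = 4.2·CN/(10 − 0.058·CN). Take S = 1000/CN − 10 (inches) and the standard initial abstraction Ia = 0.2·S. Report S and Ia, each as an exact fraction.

Dry (AMC I): CN(I) = 4.2·72/(10 − 0.058·72) = (1512/5)/(728/125) = 675/13 ≈ 51.923
Retention S: 1000/CN − 10 with CN=51.923 → S = 250/27 ≈ 9.259 in
Ia = 0.2·(250/27) = 50/27 in ≈ 1.852 in

S = 250/27 in ≈ 9.259 in; Ia = 50/27 in ≈ 1.852 in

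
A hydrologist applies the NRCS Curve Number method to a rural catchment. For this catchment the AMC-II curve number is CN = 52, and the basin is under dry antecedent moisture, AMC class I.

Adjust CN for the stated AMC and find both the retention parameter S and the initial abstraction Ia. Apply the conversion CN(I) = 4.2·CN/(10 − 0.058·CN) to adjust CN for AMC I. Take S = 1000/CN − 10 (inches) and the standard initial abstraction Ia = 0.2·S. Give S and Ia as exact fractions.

S = 2000/91 in ≈ 21.978 in; Ia = 400/91 in ≈ 4.396 in

Dry (AMC I): CN(I) = 4.2·52/(10 − 0.058·52) = (1092/5)/(873/125) = 9100/291 ≈ 31.271
S = 1000/(9100/291) − 10 = 2000/91 in ≈ 21.978 in
Ia = 0.2S: 0.2·21.978 = 4.396 in (exactly 400/91)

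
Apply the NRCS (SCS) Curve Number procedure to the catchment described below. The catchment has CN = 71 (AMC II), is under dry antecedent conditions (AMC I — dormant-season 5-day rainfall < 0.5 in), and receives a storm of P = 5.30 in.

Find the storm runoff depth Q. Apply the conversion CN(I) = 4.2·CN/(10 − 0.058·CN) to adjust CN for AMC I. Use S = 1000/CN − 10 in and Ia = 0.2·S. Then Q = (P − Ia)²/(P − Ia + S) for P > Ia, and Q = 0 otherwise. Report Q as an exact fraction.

Q = 2502300529/2907792930 in ≈ 0.861 in

CN(I) from CN(II)=71: (4.2·71)/(10 − 0.058·71) = 149100/2941 ≈ 50.697
Retention S: 1000/CN − 10 with CN=50.697 → S = 14500/1491 ≈ 9.725 in
Ia = 0.2·(14500/1491) = 2900/1491 in ≈ 1.945 in
Excess rainfall: 5.300 − 1.945 = 3.355 in; P > Ia so Q > 0
Q: (50023/14910)² ÷ (195023/14910) = 2502300529/2907792930 in (≈ 0.861 in)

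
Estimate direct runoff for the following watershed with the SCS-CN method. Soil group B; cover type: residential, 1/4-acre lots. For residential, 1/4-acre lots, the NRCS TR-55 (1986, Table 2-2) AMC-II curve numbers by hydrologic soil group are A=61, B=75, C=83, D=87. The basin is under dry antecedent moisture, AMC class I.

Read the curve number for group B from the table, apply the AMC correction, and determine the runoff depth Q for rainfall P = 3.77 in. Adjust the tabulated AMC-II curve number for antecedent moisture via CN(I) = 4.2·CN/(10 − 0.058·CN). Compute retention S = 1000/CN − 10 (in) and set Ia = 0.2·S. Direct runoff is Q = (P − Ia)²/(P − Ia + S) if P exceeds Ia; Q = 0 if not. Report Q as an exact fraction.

NRCS table: residential, 1/4-acre lots, soil group B → CN(II) = 75
Adjust CN=75 to AMC I: 4.2·75/(10 − 0.058·75) → 315 ÷ (113/20) = 6300/113 ≈ 55.752
Max retention: S = 1000/(6300/113) − 10 = 500/63 in (≈ 7.937 in)
Ia = 0.2S: 0.2·7.937 = 1.587 in (exactly 100/63)
Excess rainfall: 3.770 − 1.587 = 2.183 in; P > Ia so Q > 0
Q: (13751/6300)² ÷ (63751/6300) = 189090001/401631300 in (≈ 0.471 in)

Q = 189090001/401631300 in ≈ 0.471 in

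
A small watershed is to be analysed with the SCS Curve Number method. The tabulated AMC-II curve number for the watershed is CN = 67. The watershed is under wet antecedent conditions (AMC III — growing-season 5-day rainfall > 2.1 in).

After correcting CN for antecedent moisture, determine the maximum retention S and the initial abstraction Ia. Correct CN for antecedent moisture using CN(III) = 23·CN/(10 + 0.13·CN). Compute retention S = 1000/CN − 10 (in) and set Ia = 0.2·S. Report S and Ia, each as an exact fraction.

S = 3300/1541 in ≈ 2.141 in; Ia = 660/1541 in ≈ 0.428 in

Adjust CN=67 to AMC III: 23·67/(10 + 0.13·67) → 1541 ÷ (1871/100) = 154100/1871 ≈ 82.362
Retention S: 1000/CN − 10 with CN=82.362 → S = 3300/1541 ≈ 2.141 in
Ia = 0.2S: 0.2·2.141 = 0.428 in (exactly 660/1541)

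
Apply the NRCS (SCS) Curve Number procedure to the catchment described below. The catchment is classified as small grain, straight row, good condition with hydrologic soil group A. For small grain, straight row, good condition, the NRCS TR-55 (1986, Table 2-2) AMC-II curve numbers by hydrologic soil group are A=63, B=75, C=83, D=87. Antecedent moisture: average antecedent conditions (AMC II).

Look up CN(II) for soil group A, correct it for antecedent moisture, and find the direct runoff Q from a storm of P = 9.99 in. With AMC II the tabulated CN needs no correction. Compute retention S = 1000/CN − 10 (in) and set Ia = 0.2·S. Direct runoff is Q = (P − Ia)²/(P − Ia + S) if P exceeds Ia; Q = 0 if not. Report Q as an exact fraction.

NRCS table: small grain, straight row, good condition, soil group A → CN(II) = 63
CN(II) = 63; AMC II needs no correction.
S = 1000/63 − 10 = 370/63 in ≈ 5.873 in
Initial abstraction Ia = S/5 = (370/63)/5 = 74/63 ≈ 1.175 in
P − Ia = 9.990 − 1.175 = 55537/6300 ≈ 8.815 in (> 0, runoff occurs)
Q: (55537/6300)² ÷ (92537/6300) = 83361037/15756300 in (≈ 5.291 in)

Q = 83361037/15756300 in ≈ 5.291 in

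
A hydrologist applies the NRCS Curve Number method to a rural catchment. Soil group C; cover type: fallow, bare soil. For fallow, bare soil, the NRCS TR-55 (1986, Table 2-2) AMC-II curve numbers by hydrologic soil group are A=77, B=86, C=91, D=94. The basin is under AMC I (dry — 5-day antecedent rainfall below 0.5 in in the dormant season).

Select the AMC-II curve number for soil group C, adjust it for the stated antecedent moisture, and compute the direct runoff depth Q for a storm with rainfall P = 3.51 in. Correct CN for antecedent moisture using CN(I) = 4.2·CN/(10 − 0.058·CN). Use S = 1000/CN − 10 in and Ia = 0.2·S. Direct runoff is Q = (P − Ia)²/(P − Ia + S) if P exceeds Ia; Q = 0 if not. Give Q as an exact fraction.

NRCS table: fallow, bare soil, soil group C → CN(II) = 91
Dry (AMC I): CN(I) = 4.2·91/(10 − 0.058·91) = (1911/5)/(2361/500) = 63700/787 ≈ 80.940
Retention S: 1000/CN − 10 with CN=80.940 → S = 1500/637 ≈ 2.355 in
Ia = 0.2·(1500/637) = 300/637 in ≈ 0.471 in
Excess rainfall: 3.510 − 0.471 = 3.039 in; P > Ia so Q > 0
Q = (193587/63700)²/((193587/63700) + 1500/637) = (37475926569/4057690000)/(343587/63700) = 12491975523/7295497300 in ≈ 1.712 in

Q = 12491975523/7295497300 in ≈ 1.712 in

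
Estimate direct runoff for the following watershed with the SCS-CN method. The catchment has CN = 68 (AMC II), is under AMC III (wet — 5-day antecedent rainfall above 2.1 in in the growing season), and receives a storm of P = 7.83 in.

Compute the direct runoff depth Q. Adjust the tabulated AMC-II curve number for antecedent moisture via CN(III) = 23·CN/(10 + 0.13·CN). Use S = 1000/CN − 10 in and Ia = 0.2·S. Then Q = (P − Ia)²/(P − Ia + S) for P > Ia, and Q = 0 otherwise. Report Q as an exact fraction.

Q = 84188763409/14472982300 in ≈ 5.817 in

Adjust CN=68 to AMC III: 23·68/(10 + 0.13·68) → 1564 ÷ (471/25) = 39100/471 ≈ 83.015
Retention S: 1000/CN − 10 with CN=83.015 → S = 800/391 ≈ 2.046 in
Ia = 0.2S: 0.2·2.046 = 0.409 in (exactly 160/391)
Excess rainfall: 7.830 − 0.409 = 7.421 in; P > Ia so Q > 0
Q: (290153/39100)² ÷ (370153/39100) = 84188763409/14472982300 in (≈ 5.817 in)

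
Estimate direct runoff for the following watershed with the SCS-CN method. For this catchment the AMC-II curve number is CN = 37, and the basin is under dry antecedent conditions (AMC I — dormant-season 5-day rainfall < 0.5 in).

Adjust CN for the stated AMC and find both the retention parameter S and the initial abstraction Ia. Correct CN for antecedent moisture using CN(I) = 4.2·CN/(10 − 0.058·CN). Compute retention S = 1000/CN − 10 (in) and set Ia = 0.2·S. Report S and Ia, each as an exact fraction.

Dry (AMC I): CN(I) = 4.2·37/(10 − 0.058·37) = (777/5)/(3927/500) = 3700/187 ≈ 19.786
Retention S: 1000/CN − 10 with CN=19.786 → S = 1500/37 ≈ 40.541 in
Ia = 0.2·(1500/37) = 300/37 in ≈ 8.108 in

S = 1500/37 in ≈ 40.541 in; Ia = 300/37 in ≈ 8.108 in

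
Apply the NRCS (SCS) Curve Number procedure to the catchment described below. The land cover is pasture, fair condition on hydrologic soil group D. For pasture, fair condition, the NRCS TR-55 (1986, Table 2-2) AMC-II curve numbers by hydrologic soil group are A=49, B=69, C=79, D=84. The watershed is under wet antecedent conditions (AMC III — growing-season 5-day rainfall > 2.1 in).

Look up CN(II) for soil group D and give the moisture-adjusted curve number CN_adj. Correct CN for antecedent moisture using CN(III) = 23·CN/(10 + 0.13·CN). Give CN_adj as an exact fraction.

CN_adj = 48300/523 ≈ 92.352

NRCS table: pasture, fair condition, soil group D → CN(II) = 84
Adjust CN=84 to AMC III: 23·84/(10 + 0.13·84) → 1932 ÷ (523/25) = 48300/523 ≈ 92.352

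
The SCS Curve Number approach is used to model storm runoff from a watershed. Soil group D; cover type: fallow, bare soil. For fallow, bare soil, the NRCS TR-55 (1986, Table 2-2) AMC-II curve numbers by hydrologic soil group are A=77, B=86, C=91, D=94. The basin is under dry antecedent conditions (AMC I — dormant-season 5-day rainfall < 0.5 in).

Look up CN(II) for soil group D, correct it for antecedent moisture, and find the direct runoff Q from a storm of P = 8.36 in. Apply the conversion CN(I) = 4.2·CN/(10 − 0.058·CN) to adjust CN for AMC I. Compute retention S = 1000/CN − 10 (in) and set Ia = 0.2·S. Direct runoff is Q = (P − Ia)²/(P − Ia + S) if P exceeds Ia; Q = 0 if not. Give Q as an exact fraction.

NRCS table: fallow, bare soil, soil group D → CN(II) = 94
Adjust CN=94 to AMC I: 4.2·94/(10 − 0.058·94) → (1974/5) ÷ (1137/250) = 32900/379 ≈ 86.807
S = 1000/(32900/379) − 10 = 500/329 in ≈ 1.520 in
Ia = 0.2·(500/329) = 100/329 in ≈ 0.304 in
Since P=8.360 > Ia=0.304: effective rainfall P−Ia = 66261/8225 in
Q = (66261/8225)²/((66261/8225) + 500/329) = (4390520121/67650625)/(78761/8225) = 4390520121/647809225 in ≈ 6.777 in

Q = 4390520121/647809225 in ≈ 6.777 in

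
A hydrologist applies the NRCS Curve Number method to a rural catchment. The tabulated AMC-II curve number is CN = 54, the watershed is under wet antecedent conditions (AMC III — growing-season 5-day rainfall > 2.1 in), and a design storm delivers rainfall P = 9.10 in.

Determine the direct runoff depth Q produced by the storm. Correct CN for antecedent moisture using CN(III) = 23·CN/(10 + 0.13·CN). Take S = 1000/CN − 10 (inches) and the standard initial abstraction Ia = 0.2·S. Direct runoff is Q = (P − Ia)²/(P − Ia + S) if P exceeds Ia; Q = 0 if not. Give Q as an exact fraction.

CN(III) from CN(II)=54: (23·54)/(10 + 0.13·54) = 2700/37 ≈ 72.973
S = 1000/(2700/37) − 10 = 100/27 in ≈ 3.704 in
Initial abstraction Ia = S/5 = (100/27)/5 = 20/27 ≈ 0.741 in
Excess rainfall: 9.100 − 0.741 = 8.359 in; P > Ia so Q > 0
Q: (2257/270)² ÷ (3257/270) = 5094049/879390 in (≈ 5.793 in)

Q = 5094049/879390 in ≈ 5.793 in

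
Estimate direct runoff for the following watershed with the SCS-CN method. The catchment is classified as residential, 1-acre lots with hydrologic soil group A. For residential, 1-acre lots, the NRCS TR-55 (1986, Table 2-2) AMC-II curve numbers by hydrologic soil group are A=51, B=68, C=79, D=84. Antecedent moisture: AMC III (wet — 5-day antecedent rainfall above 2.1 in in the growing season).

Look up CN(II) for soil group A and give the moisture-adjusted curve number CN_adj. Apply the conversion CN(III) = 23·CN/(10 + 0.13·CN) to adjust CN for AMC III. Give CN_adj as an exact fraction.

CN_adj = 117300/1663 ≈ 70.535

NRCS table: residential, 1-acre lots, soil group A → CN(II) = 51
CN(III) from CN(II)=51: (23·51)/(10 + 0.13·51) = 117300/1663 ≈ 70.535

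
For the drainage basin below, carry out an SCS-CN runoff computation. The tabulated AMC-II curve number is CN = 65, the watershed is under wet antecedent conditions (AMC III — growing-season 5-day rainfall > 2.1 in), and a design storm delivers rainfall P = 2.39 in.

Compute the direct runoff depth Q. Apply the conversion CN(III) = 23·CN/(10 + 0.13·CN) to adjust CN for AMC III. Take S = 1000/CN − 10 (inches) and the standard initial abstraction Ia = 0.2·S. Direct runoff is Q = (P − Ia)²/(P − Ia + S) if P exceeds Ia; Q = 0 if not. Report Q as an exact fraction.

Wet (AMC III): CN(III) = 23·65/(10 + 0.13·65) = 1495/(369/20) = 29900/369 ≈ 81.030
Max retention: S = 1000/(29900/369) − 10 = 700/299 in (≈ 2.341 in)
Initial abstraction Ia = S/5 = (700/299)/5 = 140/299 ≈ 0.468 in
Excess rainfall: 2.390 − 0.468 = 1.922 in; P > Ia so Q > 0
Q = (57461/29900)²/((57461/29900) + 700/299) = (3301766521/894010000)/(127461/29900) = 3301766521/3811083900 in ≈ 0.866 in

Q = 3301766521/3811083900 in ≈ 0.866 in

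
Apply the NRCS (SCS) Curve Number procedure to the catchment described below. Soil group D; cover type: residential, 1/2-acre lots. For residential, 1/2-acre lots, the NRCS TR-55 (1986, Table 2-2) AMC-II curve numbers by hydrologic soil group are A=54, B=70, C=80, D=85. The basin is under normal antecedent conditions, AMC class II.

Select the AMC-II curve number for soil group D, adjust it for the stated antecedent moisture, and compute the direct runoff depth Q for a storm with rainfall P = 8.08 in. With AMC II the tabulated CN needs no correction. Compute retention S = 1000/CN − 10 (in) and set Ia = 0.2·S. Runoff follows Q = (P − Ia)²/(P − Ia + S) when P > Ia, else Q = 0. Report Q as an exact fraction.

NRCS table: residential, 1/2-acre lots, soil group D → CN(II) = 85
Average conditions: CN = 85 (no AMC adjustment).
Max retention: S = 1000/85 − 10 = 30/17 in (≈ 1.765 in)
Ia = 0.2·(30/17) = 6/17 in ≈ 0.353 in
P − Ia = 8.080 − 0.353 = 3284/425 ≈ 7.727 in (> 0, runoff occurs)
Runoff Q = (P−Ia)²/(P−Ia+S) = (7.727)²/(7.727+1.765) = 5392328/857225 ≈ 6.290 in

Q = 5392328/857225 in ≈ 6.290 in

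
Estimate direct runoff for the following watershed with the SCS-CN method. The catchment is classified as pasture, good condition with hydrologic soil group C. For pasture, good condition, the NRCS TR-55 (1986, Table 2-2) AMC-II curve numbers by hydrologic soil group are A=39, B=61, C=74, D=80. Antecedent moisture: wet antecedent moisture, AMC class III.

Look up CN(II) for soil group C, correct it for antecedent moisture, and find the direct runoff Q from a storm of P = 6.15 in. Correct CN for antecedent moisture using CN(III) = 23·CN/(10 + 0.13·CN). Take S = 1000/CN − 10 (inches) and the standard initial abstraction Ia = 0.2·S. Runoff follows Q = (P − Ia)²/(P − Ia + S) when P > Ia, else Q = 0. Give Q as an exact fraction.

Q = 9894877729/2135550460 in ≈ 4.633 in

NRCS table: pasture, good condition, soil group C → CN(II) = 74
Wet (AMC III): CN(III) = 23·74/(10 + 0.13·74) = 1702/(981/50) = 85100/981 ≈ 86.748
S = 1000/(85100/981) − 10 = 1300/851 in ≈ 1.528 in
Initial abstraction Ia = S/5 = (1300/851)/5 = 260/851 ≈ 0.306 in
Excess rainfall: 6.150 − 0.306 = 5.844 in; P > Ia so Q > 0
Runoff Q = (P−Ia)²/(P−Ia+S) = (5.844)²/(5.844+1.528) = 9894877729/2135550460 ≈ 4.633 in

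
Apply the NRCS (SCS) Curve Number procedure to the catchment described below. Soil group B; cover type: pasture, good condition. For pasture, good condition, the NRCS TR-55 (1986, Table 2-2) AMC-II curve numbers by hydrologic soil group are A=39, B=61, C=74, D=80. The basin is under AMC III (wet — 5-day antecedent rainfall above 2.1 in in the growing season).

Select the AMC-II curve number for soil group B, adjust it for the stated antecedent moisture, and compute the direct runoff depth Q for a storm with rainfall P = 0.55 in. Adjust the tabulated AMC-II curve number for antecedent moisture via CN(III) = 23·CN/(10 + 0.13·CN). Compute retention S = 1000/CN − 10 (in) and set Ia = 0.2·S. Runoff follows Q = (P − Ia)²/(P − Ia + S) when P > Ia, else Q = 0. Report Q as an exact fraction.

NRCS table: pasture, good condition, soil group B → CN(II) = 61
Adjust CN=61 to AMC III: 23·61/(10 + 0.13·61) → 1403 ÷ (1793/100) = 140300/1793 ≈ 78.249
Max retention: S = 1000/(140300/1793) − 10 = 3900/1403 in (≈ 2.780 in)
Ia = 0.2S: 0.2·2.780 = 0.556 in (exactly 780/1403)
P = 0.550 ≤ Ia = 0.556 in: entire storm abstracted, Q = 0.

Q = 0 in ≈ 0.000 in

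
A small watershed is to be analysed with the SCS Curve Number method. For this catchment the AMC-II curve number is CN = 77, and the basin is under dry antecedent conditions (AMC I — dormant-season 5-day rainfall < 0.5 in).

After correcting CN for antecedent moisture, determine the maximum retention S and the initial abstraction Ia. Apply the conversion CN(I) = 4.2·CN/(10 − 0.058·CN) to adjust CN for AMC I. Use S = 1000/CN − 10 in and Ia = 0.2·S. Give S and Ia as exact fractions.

Dry (AMC I): CN(I) = 4.2·77/(10 − 0.058·77) = (1617/5)/(2767/500) = 161700/2767 ≈ 58.439
Retention S: 1000/CN − 10 with CN=58.439 → S = 11500/1617 ≈ 7.112 in
Initial abstraction Ia = S/5 = (11500/1617)/5 = 2300/1617 ≈ 1.422 in

S = 11500/1617 in ≈ 7.112 in; Ia = 2300/1617 in ≈ 1.422 in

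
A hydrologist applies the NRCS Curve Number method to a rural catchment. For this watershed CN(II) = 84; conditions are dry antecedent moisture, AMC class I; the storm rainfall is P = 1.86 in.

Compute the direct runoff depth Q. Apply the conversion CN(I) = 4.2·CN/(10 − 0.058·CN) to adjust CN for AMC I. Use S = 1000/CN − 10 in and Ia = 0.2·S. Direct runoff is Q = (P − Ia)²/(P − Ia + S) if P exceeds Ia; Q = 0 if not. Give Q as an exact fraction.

Adjust CN=84 to AMC I: 4.2·84/(10 − 0.058·84) → (1764/5) ÷ (641/125) = 44100/641 ≈ 68.799
S = 1000/(44100/641) − 10 = 2000/441 in ≈ 4.535 in
Initial abstraction Ia = S/5 = (2000/441)/5 = 400/441 ≈ 0.907 in
Excess rainfall: 1.860 − 0.907 = 0.953 in; P > Ia so Q > 0
Q = (21013/22050)²/((21013/22050) + 2000/441) = (441546169/486202500)/(121013/22050) = 441546169/2668336650 in ≈ 0.165 in

Q = 441546169/2668336650 in ≈ 0.165 in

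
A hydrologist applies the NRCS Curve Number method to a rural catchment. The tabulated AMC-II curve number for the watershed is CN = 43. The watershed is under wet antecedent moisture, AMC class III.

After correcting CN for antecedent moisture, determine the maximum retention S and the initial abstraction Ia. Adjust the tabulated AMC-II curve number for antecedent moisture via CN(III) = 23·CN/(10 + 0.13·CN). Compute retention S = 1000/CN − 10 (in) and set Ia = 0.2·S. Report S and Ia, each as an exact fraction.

S = 5700/989 in ≈ 5.763 in; Ia = 1140/989 in ≈ 1.153 in

CN(III) from CN(II)=43: (23·43)/(10 + 0.13·43) = 98900/1559 ≈ 63.438
Retention S: 1000/CN − 10 with CN=63.438 → S = 5700/989 ≈ 5.763 in
Initial abstraction Ia = S/5 = (5700/989)/5 = 1140/989 ≈ 1.153 in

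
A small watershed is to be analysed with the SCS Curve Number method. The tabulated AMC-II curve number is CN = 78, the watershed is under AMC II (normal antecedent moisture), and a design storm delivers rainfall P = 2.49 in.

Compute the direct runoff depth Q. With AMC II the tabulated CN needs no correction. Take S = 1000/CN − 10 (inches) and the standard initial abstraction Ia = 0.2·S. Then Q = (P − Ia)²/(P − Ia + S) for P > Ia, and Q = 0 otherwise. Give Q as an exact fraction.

Average conditions: CN = 78 (no AMC adjustment).
Retention S: 1000/CN − 10 with CN=78.000 → S = 110/39 ≈ 2.821 in
Initial abstraction Ia = S/5 = (110/39)/5 = 22/39 ≈ 0.564 in
Since P=2.490 > Ia=0.564: effective rainfall P−Ia = 7511/3900 in
Runoff Q = (P−Ia)²/(P−Ia+S) = (1.926)²/(1.926+2.821) = 56415121/72192900 ≈ 0.781 in

Q = 56415121/72192900 in ≈ 0.781 in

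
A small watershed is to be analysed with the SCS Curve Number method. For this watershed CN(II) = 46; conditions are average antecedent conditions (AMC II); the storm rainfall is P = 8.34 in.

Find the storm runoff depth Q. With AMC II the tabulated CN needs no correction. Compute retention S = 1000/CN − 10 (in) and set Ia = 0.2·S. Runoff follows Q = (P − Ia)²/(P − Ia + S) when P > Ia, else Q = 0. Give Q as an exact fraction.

Q = 15828627/7816550 in ≈ 2.025 in

AMC II — tabulated CN = 46 applies directly.
Max retention: S = 1000/46 − 10 = 270/23 in (≈ 11.739 in)
Ia = 0.2·(270/23) = 54/23 in ≈ 2.348 in
P − Ia = 8.340 − 2.348 = 6891/1150 ≈ 5.992 in (> 0, runoff occurs)
Runoff Q = (P−Ia)²/(P−Ia+S) = (5.992)²/(5.992+11.739) = 15828627/7816550 ≈ 2.025 in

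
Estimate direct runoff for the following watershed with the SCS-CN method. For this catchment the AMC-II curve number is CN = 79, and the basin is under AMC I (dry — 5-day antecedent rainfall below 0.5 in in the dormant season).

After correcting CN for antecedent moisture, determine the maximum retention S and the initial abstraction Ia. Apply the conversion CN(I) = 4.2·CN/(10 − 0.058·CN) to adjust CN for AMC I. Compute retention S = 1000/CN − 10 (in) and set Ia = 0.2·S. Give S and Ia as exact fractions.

S = 500/79 in ≈ 6.329 in; Ia = 100/79 in ≈ 1.266 in

CN(I) from CN(II)=79: (4.2·79)/(10 − 0.058·79) = 7900/129 ≈ 61.240
S = 1000/(7900/129) − 10 = 500/79 in ≈ 6.329 in
Ia = 0.2S: 0.2·6.329 = 1.266 in (exactly 100/79)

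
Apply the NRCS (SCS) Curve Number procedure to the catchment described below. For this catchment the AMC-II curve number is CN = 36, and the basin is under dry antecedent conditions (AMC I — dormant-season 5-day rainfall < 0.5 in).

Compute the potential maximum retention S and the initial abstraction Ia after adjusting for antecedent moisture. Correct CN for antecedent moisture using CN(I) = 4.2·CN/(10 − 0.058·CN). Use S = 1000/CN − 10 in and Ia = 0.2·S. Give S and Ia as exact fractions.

S = 8000/189 in ≈ 42.328 in; Ia = 1600/189 in ≈ 8.466 in

Adjust CN=36 to AMC I: 4.2·36/(10 − 0.058·36) → (756/5) ÷ (989/125) = 18900/989 ≈ 19.110
Max retention: S = 1000/(18900/989) − 10 = 8000/189 in (≈ 42.328 in)
Ia = 0.2S: 0.2·42.328 = 8.466 in (exactly 1600/189)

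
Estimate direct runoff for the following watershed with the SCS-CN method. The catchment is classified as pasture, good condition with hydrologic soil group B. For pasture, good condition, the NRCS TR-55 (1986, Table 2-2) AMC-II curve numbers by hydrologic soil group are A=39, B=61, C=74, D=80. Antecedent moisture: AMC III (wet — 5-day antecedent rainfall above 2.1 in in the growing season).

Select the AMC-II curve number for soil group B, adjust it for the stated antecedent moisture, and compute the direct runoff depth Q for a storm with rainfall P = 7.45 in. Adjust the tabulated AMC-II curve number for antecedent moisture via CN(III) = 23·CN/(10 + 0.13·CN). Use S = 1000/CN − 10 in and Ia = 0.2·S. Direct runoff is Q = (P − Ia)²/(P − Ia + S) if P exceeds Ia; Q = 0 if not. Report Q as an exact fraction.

Q = 37421741809/7616802820 in ≈ 4.913 in

NRCS table: pasture, good condition, soil group B → CN(II) = 61
Adjust CN=61 to AMC III: 23·61/(10 + 0.13·61) → 1403 ÷ (1793/100) = 140300/1793 ≈ 78.249
Max retention: S = 1000/(140300/1793) − 10 = 3900/1403 in (≈ 2.780 in)
Initial abstraction Ia = S/5 = (3900/1403)/5 = 780/1403 ≈ 0.556 in
Excess rainfall: 7.450 − 0.556 = 6.894 in; P > Ia so Q > 0
Runoff Q = (P−Ia)²/(P−Ia+S) = (6.894)²/(6.894+2.780) = 37421741809/7616802820 ≈ 4.913 in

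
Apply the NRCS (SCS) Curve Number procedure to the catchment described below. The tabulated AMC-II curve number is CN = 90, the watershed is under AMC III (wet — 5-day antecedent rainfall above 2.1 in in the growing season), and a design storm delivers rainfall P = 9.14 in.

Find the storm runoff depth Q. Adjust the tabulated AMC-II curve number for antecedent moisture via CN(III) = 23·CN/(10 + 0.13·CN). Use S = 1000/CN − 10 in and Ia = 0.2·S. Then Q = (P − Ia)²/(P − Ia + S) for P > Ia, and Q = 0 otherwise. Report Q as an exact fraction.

Q = 8760772801/1020499650 in ≈ 8.585 in

Wet (AMC III): CN(III) = 23·90/(10 + 0.13·90) = 2070/(217/10) = 20700/217 ≈ 95.392
S = 1000/(20700/217) − 10 = 100/207 in ≈ 0.483 in
Ia = 0.2S: 0.2·0.483 = 0.097 in (exactly 20/207)
Excess rainfall: 9.140 − 0.097 = 9.043 in; P > Ia so Q > 0
Runoff Q = (P−Ia)²/(P−Ia+S) = (9.043)²/(9.043+0.483) = 8760772801/1020499650 ≈ 8.585 in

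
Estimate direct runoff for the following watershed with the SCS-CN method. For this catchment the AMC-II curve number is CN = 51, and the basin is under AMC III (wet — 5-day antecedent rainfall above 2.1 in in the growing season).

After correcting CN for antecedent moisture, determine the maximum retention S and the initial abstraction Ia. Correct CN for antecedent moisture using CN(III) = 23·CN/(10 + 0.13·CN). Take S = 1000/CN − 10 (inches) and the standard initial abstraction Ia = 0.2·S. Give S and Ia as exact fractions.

S = 4900/1173 in ≈ 4.177 in; Ia = 980/1173 in ≈ 0.835 in

CN(III) from CN(II)=51: (23·51)/(10 + 0.13·51) = 117300/1663 ≈ 70.535
S = 1000/(117300/1663) − 10 = 4900/1173 in ≈ 4.177 in
Ia = 0.2·(4900/1173) = 980/1173 in ≈ 0.835 in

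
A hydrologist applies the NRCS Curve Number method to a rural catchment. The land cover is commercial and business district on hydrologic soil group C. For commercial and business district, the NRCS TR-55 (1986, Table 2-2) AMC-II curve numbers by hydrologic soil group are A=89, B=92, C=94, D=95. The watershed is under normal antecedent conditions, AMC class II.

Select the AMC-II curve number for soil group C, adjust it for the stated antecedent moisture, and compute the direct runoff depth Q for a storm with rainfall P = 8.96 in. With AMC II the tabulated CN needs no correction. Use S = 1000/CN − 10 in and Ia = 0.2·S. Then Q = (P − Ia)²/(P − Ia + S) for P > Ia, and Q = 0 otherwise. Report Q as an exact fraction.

Q = 26925721/3268850 in ≈ 8.237 in

NRCS table: commercial and business district, soil group C → CN(II) = 94
AMC II — tabulated CN = 94 applies directly.
Retention S: 1000/CN − 10 with CN=94.000 → S = 30/47 ≈ 0.638 in
Initial abstraction Ia = S/5 = (30/47)/5 = 6/47 ≈ 0.128 in
P − Ia = 8.960 − 0.128 = 10378/1175 ≈ 8.832 in (> 0, runoff occurs)
Runoff Q = (P−Ia)²/(P−Ia+S) = (8.832)²/(8.832+0.638) = 26925721/3268850 ≈ 8.237 in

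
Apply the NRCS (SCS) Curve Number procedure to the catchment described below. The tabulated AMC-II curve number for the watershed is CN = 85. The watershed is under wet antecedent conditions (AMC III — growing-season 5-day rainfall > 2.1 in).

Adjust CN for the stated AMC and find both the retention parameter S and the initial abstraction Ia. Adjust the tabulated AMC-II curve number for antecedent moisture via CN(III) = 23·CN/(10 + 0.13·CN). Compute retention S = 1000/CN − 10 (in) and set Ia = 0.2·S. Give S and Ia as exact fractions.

Wet (AMC III): CN(III) = 23·85/(10 + 0.13·85) = 1955/(421/20) = 39100/421 ≈ 92.874
S = 1000/(39100/421) − 10 = 300/391 in ≈ 0.767 in
Ia = 0.2S: 0.2·0.767 = 0.153 in (exactly 60/391)

S = 300/391 in ≈ 0.767 in; Ia = 60/391 in ≈ 0.153 in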